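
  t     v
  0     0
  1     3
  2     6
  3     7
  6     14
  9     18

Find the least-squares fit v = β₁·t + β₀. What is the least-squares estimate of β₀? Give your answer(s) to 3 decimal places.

From the data, Σt·t = 131, Σt = 21, Σ1 = 6.
Right-hand side: Σt·v = 282, Σv = 48.
Normal equations: [[131, 21]; [21, 6]]·[β₁, β₀]ᵀ = [282, 48]ᵀ.
Δ = 131·6 − 21² = 345.
β₁ = (282·6 − 21·48)/345 = 228/115; β₀ = (131·48 − 21·282)/345 = 122/115.

β₀ = 1.061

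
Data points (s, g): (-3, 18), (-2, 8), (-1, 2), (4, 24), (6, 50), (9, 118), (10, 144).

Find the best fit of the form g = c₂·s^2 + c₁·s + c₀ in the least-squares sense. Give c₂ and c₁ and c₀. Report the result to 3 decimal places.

Normal-equation sums: Σs^2·s^2 = 18211, Σs^2·s = 1973, Σs^2 = 247, Σs·s = 247, Σs = 23, Σ1 = 7.
For Xᵀg: Σs^2·g = 26338, Σs·g = 2826, Σg = 364.
XᵀX·[c₂, c₁, c₀]ᵀ = Xᵀg becomes [[18211, 1973, 247]; [1973, 247, 23]; [247, 23, 7]]·[c₂, c₁, c₀]ᵀ = [26338, 2826, 364]ᵀ.
Solving the 3×3 system (Gaussian elimination) gives c₂ = 9803/6507, c₁ = -22723/32535, c₀ = 36952/32535.

c₂ = 1.507, c₁ = -0.698, c₀ = 1.136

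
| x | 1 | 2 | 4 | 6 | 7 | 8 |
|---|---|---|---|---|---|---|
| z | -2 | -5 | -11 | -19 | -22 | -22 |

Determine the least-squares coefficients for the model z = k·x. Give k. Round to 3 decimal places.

From the data, Σx·x = 170.
Right-hand side: Σx·z = -500.
Normal equations: [[170]]·[k]ᵀ = [-500]ᵀ.
k = (-500)/170 = -2.94118.

k = -2.941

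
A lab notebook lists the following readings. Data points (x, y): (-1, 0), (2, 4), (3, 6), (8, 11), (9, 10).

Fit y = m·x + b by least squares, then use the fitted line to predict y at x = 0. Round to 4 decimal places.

ŷ = 1.8220

Setting ∂/∂m … = 0 gives: 159·m + 21·b = 204;  21·m + 5·b = 31.
(Σx·x = 159, Σx = 21, Σ1 = 5, Σx·y = 204, Σy = 31.)
det = 159·5 − 21² = 354.
m = (204·5 − 21·31)/354 = 123/118; b = (159·31 − 21·204)/354 = 215/118.
At x = 0: ŷ = (123/118)·(0) + (215/118)·(1) = 215/118.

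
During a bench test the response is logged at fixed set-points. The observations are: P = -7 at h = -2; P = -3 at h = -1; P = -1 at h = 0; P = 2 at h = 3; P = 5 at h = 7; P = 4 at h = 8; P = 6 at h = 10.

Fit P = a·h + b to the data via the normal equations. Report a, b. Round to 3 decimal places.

a = 0.934, b = -2.477

From the data, Σh·h = 227, Σh = 25, Σ1 = 7.
For AᵀP: Σh·P = 150, ΣP = 6.
det = 227·7 − 25² = 964.
a = (150·7 − 25·6)/964 = 225/241; b = (227·6 − 25·150)/964 = -597/241.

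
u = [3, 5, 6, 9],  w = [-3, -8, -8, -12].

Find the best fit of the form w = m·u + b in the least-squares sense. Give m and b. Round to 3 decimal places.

With design matrix M, MᵀM = [[151, 23]; [23, 4]] and Mᵀw = [-205, -31]ᵀ.
det = 151·4 − 23² = 75.
m = ((-205)·4 − 23·(-31))/75 = -107/75; b = (151·(-31) − 23·(-205))/75 = 34/75.

m = -1.427, b = 0.453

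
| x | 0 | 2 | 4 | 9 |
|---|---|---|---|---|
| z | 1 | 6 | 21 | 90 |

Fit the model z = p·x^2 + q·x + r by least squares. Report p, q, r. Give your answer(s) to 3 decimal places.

Normal-equation sums: Σx^2·x^2 = 6833, Σx^2·x = 801, Σx^2 = 101, Σx·x = 101, Σx = 15, Σ1 = 4.
For Aᵀz: Σx^2·z = 7650, Σx·z = 906, Σz = 118.
Normal equations: [[6833, 801, 101]; [801, 101, 15]; [101, 15, 4]]·[p, q, r]ᵀ = [7650, 906, 118]ᵀ.
Inverting the 3×3 Gram matrix, [p, q, r]ᵀ = [6646/6679, 6468/6679, 4964/6679]ᵀ.

p = 0.995, q = 0.968, r = 0.743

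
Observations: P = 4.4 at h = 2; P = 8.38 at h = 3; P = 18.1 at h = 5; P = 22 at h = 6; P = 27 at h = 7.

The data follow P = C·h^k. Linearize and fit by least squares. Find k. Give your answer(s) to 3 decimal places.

k = 1.452

Let Y = ln P. Fitting Y = k·ln h + ln C by least squares:
AᵀA = [[11.2747, 7.1389]; [7.1389, 5]], rhs = [19.9751, 12.8902]ᵀ  (here Σln h = 7.1389, Σ(ln h)² = 11.2747, Σln P = 12.8902, Σln h·ln P = 19.9751).
Δ = 11.2747·5 − (7.1389)² = 5.4099; k = (19.9751·5 − 7.1389·12.8902)/5.4099 = 1.45170, ln C = (11.2747·12.8902 − 7.1389·19.9751)/5.4099 = 0.50535.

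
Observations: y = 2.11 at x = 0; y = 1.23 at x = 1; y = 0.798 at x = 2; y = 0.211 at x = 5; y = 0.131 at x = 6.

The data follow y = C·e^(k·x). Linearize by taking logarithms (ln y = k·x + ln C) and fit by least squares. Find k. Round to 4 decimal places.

k = -0.4556

Taking logs, ln y = k·x + ln C, so regress ln y on x.
Σx = 14.0000, Σ(x)² = 66.0000, Σln y = -2.8604, Σx·ln y = -20.2191.
Equations: 66.0000·k + 14.0000·ln C = -20.2191;  14.0000·k + 5·ln C = -2.8604.
Δ = 66.0000·5 − (14.0000)² = 134.0000; k = (-20.2191·5 − 14.0000·-2.8604)/134.0000 = -0.45560, ln C = (66.0000·-2.8604 − 14.0000·-20.2191)/134.0000 = 0.70359.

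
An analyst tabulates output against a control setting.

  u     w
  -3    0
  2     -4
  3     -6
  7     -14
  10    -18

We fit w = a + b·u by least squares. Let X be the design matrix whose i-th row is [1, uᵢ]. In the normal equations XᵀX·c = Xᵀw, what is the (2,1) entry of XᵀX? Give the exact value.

Row 2 ↔ basis u, column 1 ↔ basis 1, so (XᵀX)_{2,1} = Σᵢ u = (-3)·(1) + (2)·(1) + (3)·(1) + (7)·(1) + (10)·(1) = 19.

19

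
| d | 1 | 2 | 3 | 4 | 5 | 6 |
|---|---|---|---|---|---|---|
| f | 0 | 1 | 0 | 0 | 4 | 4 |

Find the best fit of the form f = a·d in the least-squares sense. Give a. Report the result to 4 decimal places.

a = 0.5055

Sums needed: Σd·d = 91.
For Aᵀf: Σd·f = 46.
So AᵀA·[a]ᵀ = Aᵀf: [[91]]·[a]ᵀ = [46]ᵀ.
a = 46/91 = 0.505495.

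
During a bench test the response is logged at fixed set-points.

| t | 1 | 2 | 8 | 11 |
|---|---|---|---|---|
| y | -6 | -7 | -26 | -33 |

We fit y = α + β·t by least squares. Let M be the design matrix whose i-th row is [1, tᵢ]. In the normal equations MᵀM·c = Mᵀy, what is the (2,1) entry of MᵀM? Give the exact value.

Row 2 ↔ basis t, column 1 ↔ basis 1, so (MᵀM)_{2,1} = Σᵢ t = (1)·(1) + (2)·(1) + (8)·(1) + (11)·(1) = 22.

22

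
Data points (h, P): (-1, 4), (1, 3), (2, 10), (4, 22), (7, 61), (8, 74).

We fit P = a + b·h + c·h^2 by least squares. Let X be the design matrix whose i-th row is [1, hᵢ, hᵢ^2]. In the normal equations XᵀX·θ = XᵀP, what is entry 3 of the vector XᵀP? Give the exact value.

8124

Entry 3 ↔ basis h^2, so (XᵀP)_{3} = Σᵢ (h^2)·Pᵢ = (1)·(4) + (1)·(3) + (4)·(10) + (16)·(22) + (49)·(61) + (64)·(74) = 8124.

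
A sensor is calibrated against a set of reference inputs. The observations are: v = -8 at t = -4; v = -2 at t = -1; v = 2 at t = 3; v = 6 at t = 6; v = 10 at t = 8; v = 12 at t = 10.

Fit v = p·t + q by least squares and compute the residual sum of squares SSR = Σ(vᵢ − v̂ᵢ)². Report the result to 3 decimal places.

SSR = 2.716

The normal equations are: 226·p + 22·q = 276;  22·p + 6·q = 20.
Determinant 226·6 − 22² = 872.
p = (276·6 − 22·20)/872 = 152/109; q = (226·20 − 22·276)/872 = -194/109.
Residuals: -70/109, 128/109, -44/109, -64/109, 68/109, -18/109; SSR = 296/109.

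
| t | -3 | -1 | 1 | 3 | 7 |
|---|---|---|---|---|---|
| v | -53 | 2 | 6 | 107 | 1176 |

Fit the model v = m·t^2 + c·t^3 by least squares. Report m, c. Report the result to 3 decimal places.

m = 3.051, c = 2.992

Setting ∂/∂m … = 0 gives: 2565·m + 16807·c = 58118;  16807·m + 119109·c = 407692.
(Σt^2·t^2 = 2565, Σt^2·t^3 = 16807, Σt^3·t^3 = 119109, Σt^2·v = 58118, Σt^3·v = 407692.)
Δ = 2565·119109 − 16807² = 23039336.
m = (58118·119109 − 16807·407692)/23039336 = 35148709/11519668; c = (2565·407692 − 16807·58118)/23039336 = 34470377/11519668.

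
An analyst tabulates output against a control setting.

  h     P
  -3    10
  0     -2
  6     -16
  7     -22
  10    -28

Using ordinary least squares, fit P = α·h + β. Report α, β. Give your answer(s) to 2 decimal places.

The normal equations are: 194·α + 20·β = -560;  20·α + 5·β = -58.
(Σh·h = 194, Σh = 20, Σ1 = 5, Σh·P = -560, ΣP = -58.)
Determinant 194·5 − 20² = 570.
α = ((-560)·5 − 20·(-58))/570 = -164/57; β = (194·(-58) − 20·(-560))/570 = -26/285.

α = -2.88, β = -0.09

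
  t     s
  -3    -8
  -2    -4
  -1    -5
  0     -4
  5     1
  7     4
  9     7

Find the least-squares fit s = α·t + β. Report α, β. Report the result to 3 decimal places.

α = 1.113, β = -3.670

The normal equations are: 169·α + 15·β = 133;  15·α + 7·β = -9.
(Σt·t = 169, Σt = 15, Σ1 = 7, Σt·s = 133, Σs = -9.)
Determinant 169·7 − 15² = 958.
α = (133·7 − 15·(-9))/958 = 533/479; β = (169·(-9) − 15·133)/958 = -1758/479.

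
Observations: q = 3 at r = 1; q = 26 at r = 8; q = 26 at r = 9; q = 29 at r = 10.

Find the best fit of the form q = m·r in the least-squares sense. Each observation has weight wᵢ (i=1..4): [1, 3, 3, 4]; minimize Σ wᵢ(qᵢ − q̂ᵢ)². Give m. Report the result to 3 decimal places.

With design matrix X, XᵀWX = [[836]] and XᵀWq = [2489]ᵀ.
Hence m = 2489 / 836 ≈ 2.97727.

m = 2.977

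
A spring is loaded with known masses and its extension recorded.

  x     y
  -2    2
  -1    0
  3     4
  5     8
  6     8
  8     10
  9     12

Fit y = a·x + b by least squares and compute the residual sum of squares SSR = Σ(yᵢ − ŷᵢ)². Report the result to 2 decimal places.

SSR = 7.43

Setting ∂/∂a … = 0 gives: 220·a + 28·b = 284;  28·a + 7·b = 44.
(Σx·x = 220, Σx = 28, Σ1 = 7, Σx·y = 284, Σy = 44.)
Δ = 220·7 − 28² = 756.
a = (284·7 − 28·44)/756 = 1; b = (220·44 − 28·284)/756 = 16/7.
Residuals: 12/7, -9/7, -9/7, 5/7, -2/7, -2/7, 5/7; SSR = 52/7.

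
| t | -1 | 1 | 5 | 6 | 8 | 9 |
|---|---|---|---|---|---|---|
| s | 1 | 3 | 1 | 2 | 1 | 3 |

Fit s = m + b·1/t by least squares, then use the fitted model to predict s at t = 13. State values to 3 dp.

ŝ = 1.812

The normal system XᵀX·[m, b]ᵀ = Xᵀs is [[6, 217/360]; [217/360, 271609/129600]]·[m, b]ᵀ = [11, 359/120]ᵀ.
Eliminating b: (271609/129600)·(row 1) − (217/360)·(row 2) gives (316513/25920)·m = (271609/129600)·11 − (217/360)·(359/120) = 275399/12960, so m = 550798/316513.
Then b = ((359/120) − (217/360)·(550798/316513))/(271609/129600) = 293400/316513.
At t = 13: ŝ = (550798/316513)·(1) + (293400/316513)·(1/13) = 7453774/4114669.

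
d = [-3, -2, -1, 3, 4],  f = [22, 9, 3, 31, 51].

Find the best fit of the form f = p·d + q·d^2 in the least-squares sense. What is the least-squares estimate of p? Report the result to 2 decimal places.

Entries of AᵀA: Σd·d = 39, Σd·d^2 = 55, Σd^2·d^2 = 435.
And Σd·f = 210, Σd^2·f = 1332.
Normal equations: [[39, 55]; [55, 435]]·[p, q]ᵀ = [210, 1332]ᵀ.
Eliminating q: 435·(row 1) − 55·(row 2) gives 13940·p = 435·210 − 55·1332 = 18090, so p = 1809/1394.
Then q = (1332 − 55·(1809/1394))/435 = 20199/6970.

p = 1.30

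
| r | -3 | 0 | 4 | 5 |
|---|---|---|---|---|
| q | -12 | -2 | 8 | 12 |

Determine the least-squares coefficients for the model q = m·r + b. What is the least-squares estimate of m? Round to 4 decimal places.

m = 2.9024

XᵀX·[m, b]ᵀ = Xᵀq reads: 50·m + 6·b = 128;  6·m + 4·b = 6.
Determinant 50·4 − 6² = 164.
m = (128·4 − 6·6)/164 = 119/41; b = (50·6 − 6·128)/164 = -117/41.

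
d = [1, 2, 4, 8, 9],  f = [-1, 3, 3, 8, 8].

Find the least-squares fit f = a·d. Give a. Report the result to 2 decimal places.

a = 0.92

From the data, Σd·d = 166.
And Σd·f = 153.
Hence a = 153 / 166 ≈ 0.921687.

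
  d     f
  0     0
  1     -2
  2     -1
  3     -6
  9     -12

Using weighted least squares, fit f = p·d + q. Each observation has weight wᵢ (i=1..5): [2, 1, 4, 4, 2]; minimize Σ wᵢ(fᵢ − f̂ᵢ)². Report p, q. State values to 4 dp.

Normal-equation sums: Σwᵢ·d·d = 215, Σwᵢ·d = 39, Σwᵢ·1 = 13.
Right-hand side: Σwᵢ·d·f = -298, Σwᵢ·f = -54.
MᵀWM·[p, q]ᵀ = MᵀWf becomes [[215, 39]; [39, 13]]·[p, q]ᵀ = [-298, -54]ᵀ.
Determinant 215·13 − 39² = 1274.
p = ((-298)·13 − 39·(-54))/1274 = -68/49; q = (215·(-54) − 39·(-298))/1274 = 6/637.

p = -1.3878, q = 0.0094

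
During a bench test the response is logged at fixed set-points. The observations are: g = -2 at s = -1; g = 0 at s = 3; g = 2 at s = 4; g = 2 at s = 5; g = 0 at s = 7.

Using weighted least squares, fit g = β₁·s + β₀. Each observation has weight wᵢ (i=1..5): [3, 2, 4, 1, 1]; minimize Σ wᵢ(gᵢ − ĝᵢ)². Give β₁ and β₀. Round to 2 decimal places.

From the data, Σwᵢ·s·s = 159, Σwᵢ·s = 31, Σwᵢ·1 = 11.
For MᵀWg: Σwᵢ·s·g = 48, Σwᵢ·g = 4.
MᵀWM·[β₁, β₀]ᵀ = MᵀWg becomes [[159, 31]; [31, 11]]·[β₁, β₀]ᵀ = [48, 4]ᵀ.
Eliminating β₀: 11·(row 1) − 31·(row 2) gives 788·β₁ = 11·48 − 31·4 = 404, so β₁ = 101/197.
Then β₀ = (4 − 31·(101/197))/11 = -213/197.

β₁ = 0.51, β₀ = -1.08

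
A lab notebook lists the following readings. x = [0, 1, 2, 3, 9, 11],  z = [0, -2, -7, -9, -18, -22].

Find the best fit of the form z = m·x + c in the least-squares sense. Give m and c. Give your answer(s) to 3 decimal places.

Setting ∂/∂m … = 0 gives: 216·m + 26·c = -447;  26·m + 6·c = -58.
(Σx·x = 216, Σx = 26, Σ1 = 6, Σx·z = -447, Σz = -58.)
Determinant 216·6 − 26² = 620.
m = ((-447)·6 − 26·(-58))/620 = -587/310; c = (216·(-58) − 26·(-447))/620 = -453/310.

m = -1.894, c = -1.461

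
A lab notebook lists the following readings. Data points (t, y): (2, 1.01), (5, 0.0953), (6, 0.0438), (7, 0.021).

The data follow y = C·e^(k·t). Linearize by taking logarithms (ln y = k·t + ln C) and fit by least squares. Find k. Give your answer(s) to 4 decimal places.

k = -0.7775

Linearized form: ln y = k·t + ln C. From the 4 transformed points,
XᵀX = [[114.0000, 20.0000]; [20.0000, 4]], rhs = [-57.5451, -9.3321]ᵀ  (here Σt = 20.0000, Σ(t)² = 114.0000, Σln y = -9.3321, Σt·ln y = -57.5451).
Solving (det = 56.0000): k = -0.77746, ln C = 1.55427.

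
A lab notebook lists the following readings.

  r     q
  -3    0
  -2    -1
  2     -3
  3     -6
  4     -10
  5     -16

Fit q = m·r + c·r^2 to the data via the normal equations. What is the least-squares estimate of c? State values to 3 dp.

c = -0.423

Compute the Gram sums: Σr·r = 67, Σr·r^2 = 189, Σr^2·r^2 = 1075.
And Σr·q = -142, Σr^2·q = -630.
MᵀM·[m, c]ᵀ = Mᵀq becomes [[67, 189]; [189, 1075]]·[m, c]ᵀ = [-142, -630]ᵀ.
Δ = 67·1075 − 189² = 36304.
m = ((-142)·1075 − 189·(-630))/36304 = -8395/9076; c = (67·(-630) − 189·(-142))/36304 = -3843/9076.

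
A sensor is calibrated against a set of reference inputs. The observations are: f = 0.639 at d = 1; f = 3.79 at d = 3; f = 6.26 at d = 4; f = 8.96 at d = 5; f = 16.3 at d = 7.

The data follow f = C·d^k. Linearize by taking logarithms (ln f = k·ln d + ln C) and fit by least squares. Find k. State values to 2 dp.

With ln fᵢ as the transformed response and ln dᵢ as the regressor:
Over the data: Σln d = 6.0403, Σ(ln d)² = 9.5056, Σln f = 7.7026, Σln d·ln f = 12.9670.
Normal system: [[9.5056, 6.0403]; [6.0403, 5]]·[k, ln C]ᵀ = [12.9670, 7.7026]ᵀ.
Slope k = (n·Σln d·ln f − Σln d·Σln f)/(n·Σ(ln d)² − (Σln d)²) = (5·12.9670 − 6.0403·7.7026)/11.0434 = 1.65790; ln C = (Σln f − k·Σln d)/n = -0.46231.

k = 1.66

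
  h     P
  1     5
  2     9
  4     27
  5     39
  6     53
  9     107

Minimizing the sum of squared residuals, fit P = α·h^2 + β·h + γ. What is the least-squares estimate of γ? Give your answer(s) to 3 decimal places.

γ = 1.101

Forming XᵀX = [[8755, 1143, 163]; [1143, 163, 27]; [163, 27, 6]] and XᵀP = [12023, 1607, 240]ᵀ gives XᵀX·[α, β, γ]ᵀ = XᵀP.
Inverting the 3×3 Gram matrix, [α, β, γ]ᵀ = [9426/8905, 1544/685, 9803/8905]ᵀ.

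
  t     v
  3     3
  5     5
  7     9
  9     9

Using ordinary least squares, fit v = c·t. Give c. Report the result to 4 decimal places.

c = 1.0854

Entries of MᵀM: Σt·t = 164.
For Mᵀv: Σt·v = 178.
So MᵀM·[c]ᵀ = Mᵀv: [[164]]·[c]ᵀ = [178]ᵀ.
Hence c = 178 / 164 ≈ 1.08537.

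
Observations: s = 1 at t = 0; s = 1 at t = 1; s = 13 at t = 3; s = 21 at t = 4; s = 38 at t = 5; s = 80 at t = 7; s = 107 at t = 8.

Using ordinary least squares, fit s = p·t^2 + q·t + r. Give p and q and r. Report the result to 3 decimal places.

MᵀM·[p, q, r]ᵀ = Mᵀs reads: 7460·p + 1072·q + 164·r = 12172;  1072·p + 164·q + 28·r = 1730;  164·p + 28·q + 7·r = 261.
Inverting the 3×3 Gram matrix, [p, q, r]ᵀ = [332/169, -853/338, 229/169]ᵀ.

p = 1.964, q = -2.524, r = 1.355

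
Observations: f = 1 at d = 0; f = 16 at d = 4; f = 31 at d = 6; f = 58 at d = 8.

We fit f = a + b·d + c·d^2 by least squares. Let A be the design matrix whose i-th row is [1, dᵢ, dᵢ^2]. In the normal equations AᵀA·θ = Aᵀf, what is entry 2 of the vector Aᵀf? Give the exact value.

Entry 2 ↔ basis d, so (Aᵀf)_{2} = Σᵢ (d)·fᵢ = (0)·(1) + (4)·(16) + (6)·(31) + (8)·(58) = 714.

714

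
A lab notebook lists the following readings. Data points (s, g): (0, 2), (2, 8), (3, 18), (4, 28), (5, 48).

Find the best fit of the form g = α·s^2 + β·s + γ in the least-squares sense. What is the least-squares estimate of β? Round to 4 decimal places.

Normal-equation sums: Σs^2·s^2 = 978, Σs^2·s = 224, Σs^2 = 54, Σs·s = 54, Σs = 14, Σ1 = 5.
Moment sums: Σs^2·g = 1842, Σs·g = 422, Σg = 104.
Row-reducing yields α = 1395/679, β = -123/97, γ = 1468/679.

β = -1.2680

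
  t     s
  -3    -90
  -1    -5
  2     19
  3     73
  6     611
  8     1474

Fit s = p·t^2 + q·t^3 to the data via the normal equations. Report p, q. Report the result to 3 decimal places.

Sums needed: Σt^2·t^2 = 5571, Σt^2·t^3 = 40575, Σt^3·t^3 = 310323.
Right-hand side: Σt^2·s = 116250, Σt^3·s = 891222.
AᵀA·[p, q]ᵀ = Aᵀs becomes [[5571, 40575]; [40575, 310323]]·[p, q]ᵀ = [116250, 891222]ᵀ.
Δ = 5571·310323 − 40575² = 82478808.
p = (116250·310323 − 40575·891222)/82478808 = -2396775/2291078; q = (5571·891222 − 40575·116250)/82478808 = 6893167/2291078.

p = -1.046, q = 3.009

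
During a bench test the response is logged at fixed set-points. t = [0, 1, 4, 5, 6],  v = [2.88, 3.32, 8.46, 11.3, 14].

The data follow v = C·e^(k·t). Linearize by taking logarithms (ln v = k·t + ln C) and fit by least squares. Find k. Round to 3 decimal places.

Taking logs, ln v = k·t + ln C, so regress ln v on t.
AᵀA = [[78.0000, 16.0000]; [16.0000, 5]], rhs = [37.6997, 9.4570]ᵀ  (here Σt = 16.0000, Σ(t)² = 78.0000, Σln v = 9.4570, Σt·ln v = 37.6997).
Slope k = (n·Σt·ln v − Σt·Σln v)/(n·Σ(t)² − (Σt)²) = (5·37.6997 − 16.0000·9.4570)/134.0000 = 0.27752; ln C = (Σln v − k·Σt)/n = 1.00334.

k = 0.278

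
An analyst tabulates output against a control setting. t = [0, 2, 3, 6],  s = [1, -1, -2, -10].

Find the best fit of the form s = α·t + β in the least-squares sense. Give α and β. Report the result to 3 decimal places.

Forming MᵀM = [[49, 11]; [11, 4]] and Mᵀs = [-68, -12]ᵀ gives MᵀM·[α, β]ᵀ = Mᵀs.
Eliminating β: 4·(row 1) − 11·(row 2) gives 75·α = 4·(-68) − 11·(-12) = -140, so α = -28/15.
Then β = ((-12) − 11·(-28/15))/4 = 32/15.

α = -1.867, β = 2.133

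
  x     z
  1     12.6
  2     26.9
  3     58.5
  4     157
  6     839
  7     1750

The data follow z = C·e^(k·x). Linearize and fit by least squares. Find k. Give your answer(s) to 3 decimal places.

With ln zᵢ as the transformed response and xᵢ as the regressor:
Σx = 23.0000, Σ(x)² = 115.0000, Σln z = 29.1507, Σx·ln z = 134.2149.
Equations: 115.0000·k + 23.0000·ln C = 134.2149;  23.0000·k + 6·ln C = 29.1507.
Slope k = (n·Σx·ln z − Σx·Σln z)/(n·Σ(x)² − (Σx)²) = (6·134.2149 − 23.0000·29.1507)/161.0000 = 0.83741; ln C = (Σln z − k·Σx)/n = 1.64836.

k = 0.837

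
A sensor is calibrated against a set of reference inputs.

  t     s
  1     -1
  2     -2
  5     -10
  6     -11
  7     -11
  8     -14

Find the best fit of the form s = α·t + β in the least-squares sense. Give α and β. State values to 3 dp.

From the data, Σt·t = 179, Σt = 29, Σ1 = 6.
And Σt·s = -310, Σs = -49.
So XᵀX·[α, β]ᵀ = Xᵀs: [[179, 29]; [29, 6]]·[α, β]ᵀ = [-310, -49]ᵀ.
Determinant 179·6 − 29² = 233.
α = ((-310)·6 − 29·(-49))/233 = -439/233; β = (179·(-49) − 29·(-310))/233 = 219/233.

α = -1.884, β = 0.940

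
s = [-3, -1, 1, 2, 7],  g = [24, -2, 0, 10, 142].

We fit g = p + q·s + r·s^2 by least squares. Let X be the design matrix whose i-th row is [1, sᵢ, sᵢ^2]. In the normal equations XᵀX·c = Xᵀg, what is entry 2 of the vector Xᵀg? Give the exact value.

Entry 2 ↔ basis s, so (Xᵀg)_{2} = Σᵢ (s)·gᵢ = (-3)·(24) + (-1)·(-2) + (1)·(0) + (2)·(10) + (7)·(142) = 944.

944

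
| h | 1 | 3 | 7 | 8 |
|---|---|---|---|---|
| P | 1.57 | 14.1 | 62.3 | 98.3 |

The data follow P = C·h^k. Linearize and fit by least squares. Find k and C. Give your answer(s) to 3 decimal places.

k = 1.943, C = 1.593

Let Y = ln P. Fitting Y = k·ln h + ln C by least squares:
Σln h = 5.1240, Σ(ln h)² = 9.3176, Σln P = 11.8172, Σln h·ln P = 20.4881.
Equations: 9.3176·k + 5.1240·ln C = 20.4881;  5.1240·k + 4·ln C = 11.8172.
Slope k = (n·Σln h·ln P − Σln h·Σln P)/(n·Σ(ln h)² − (Σln h)²) = (4·20.4881 − 5.1240·11.8172)/11.0154 = 1.94285; ln C = (Σln P − k·Σln h)/n = 0.46553, so C = exp(0.46553) = 1.59287.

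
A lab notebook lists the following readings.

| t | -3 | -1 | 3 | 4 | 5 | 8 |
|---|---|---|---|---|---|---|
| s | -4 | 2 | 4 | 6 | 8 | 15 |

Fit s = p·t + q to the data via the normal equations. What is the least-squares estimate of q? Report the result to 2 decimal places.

q = 1.12

The normal equations are: 124·p + 16·q = 206;  16·p + 6·q = 31.
Eliminating q: 6·(row 1) − 16·(row 2) gives 488·p = 6·206 − 16·31 = 740, so p = 185/122.
Then q = (31 − 16·(185/122))/6 = 137/122.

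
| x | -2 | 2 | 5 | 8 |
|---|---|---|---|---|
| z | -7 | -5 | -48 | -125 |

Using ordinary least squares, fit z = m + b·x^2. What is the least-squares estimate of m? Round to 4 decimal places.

Entries of MᵀM: Σ1 = 4, Σx^2 = 97, Σx^2·x^2 = 4753.
Moment sums: Σz = -185, Σx^2·z = -9248.
Normal equations: [[4, 97]; [97, 4753]]·[m, b]ᵀ = [-185, -9248]ᵀ.
Δ = 4·4753 − 97² = 9603.
m = ((-185)·4753 − 97·(-9248))/9603 = 61/33; b = (4·(-9248) − 97·(-185))/9603 = -6349/3201.

m = 1.8485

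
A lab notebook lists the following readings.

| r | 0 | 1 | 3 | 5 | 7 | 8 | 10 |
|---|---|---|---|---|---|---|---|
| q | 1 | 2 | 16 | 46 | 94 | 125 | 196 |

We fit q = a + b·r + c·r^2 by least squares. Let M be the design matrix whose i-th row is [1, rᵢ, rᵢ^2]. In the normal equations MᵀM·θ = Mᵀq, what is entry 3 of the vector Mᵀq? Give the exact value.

Entry 3 ↔ basis r^2, so (Mᵀq)_{3} = Σᵢ (r^2)·qᵢ = (0)·(1) + (1)·(2) + (9)·(16) + (25)·(46) + (49)·(94) + (64)·(125) + (100)·(196) = 33502.

33502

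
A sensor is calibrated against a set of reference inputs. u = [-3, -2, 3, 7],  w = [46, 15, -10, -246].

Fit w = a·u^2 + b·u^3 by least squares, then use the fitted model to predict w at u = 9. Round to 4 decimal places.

The normal equations are: 2579·a + 16775·b = -11670;  16775·a + 119171·b = -86010.
Eliminating b: 119171·(row 1) − 16775·(row 2) gives 25941384·a = 119171·(-11670) − 16775·(-86010) = 52092180, so a = 68905/34314.
Then b = ((-86010) − 16775·(68905/34314))/119171 = -34465/34314.
At u = 9: ŵ = (68905/34314)·(81) + (-34465/34314)·(729) = -3257280/5719.

ŵ = -569.5541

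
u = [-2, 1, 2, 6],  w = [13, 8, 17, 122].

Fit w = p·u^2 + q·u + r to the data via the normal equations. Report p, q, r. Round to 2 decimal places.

p = 3.11, q = 1.15, r = 2.97

From the data, Σu^2·u^2 = 1329, Σu^2·u = 217, Σu^2 = 45, Σu·u = 45, Σu = 7, Σ1 = 4.
Right-hand side: Σu^2·w = 4520, Σu·w = 748, Σw = 160.
So MᵀM·[p, q, r]ᵀ = Mᵀw: [[1329, 217, 45]; [217, 45, 7]; [45, 7, 4]]·[p, q, r]ᵀ = [4520, 748, 160]ᵀ.
Inverting the 3×3 Gram matrix, [p, q, r]ᵀ = [24379/7832, 9007/7832, 1057/356]ᵀ.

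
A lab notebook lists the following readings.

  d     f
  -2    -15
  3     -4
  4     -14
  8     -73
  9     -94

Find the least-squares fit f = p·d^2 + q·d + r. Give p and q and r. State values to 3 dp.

AᵀA·[p, q, r]ᵀ = Aᵀf reads: 11010·p + 1324·q + 174·r = -12606;  1324·p + 174·q + 22·r = -1468;  174·p + 22·q + 5·r = -200.
(Σd^2·d^2 = 11010, Σd^2·d = 1324, Σd^2 = 174, Σd·d = 174, Σd = 22, Σ1 = 5, Σd^2·f = -12606, Σd·f = -1468, Σf = -200.)
Inverting the 3×3 Gram matrix, [p, q, r]ᵀ = [-26883/17675, 59826/17675, -4958/2525]ᵀ.

p = -1.521, q = 3.385, r = -1.964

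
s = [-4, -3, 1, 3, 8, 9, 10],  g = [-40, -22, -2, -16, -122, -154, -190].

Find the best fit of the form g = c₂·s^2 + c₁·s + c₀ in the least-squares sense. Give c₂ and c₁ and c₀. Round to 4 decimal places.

c₂ = -2.0175, c₁ = 1.2309, c₀ = -1.5186

Setting ∂/∂c₂ … = 0 gives: 21076·c₂ + 2178·c₁ + 280·c₀ = -40266;  2178·c₂ + 280·c₁ + 24·c₀ = -4086;  280·c₂ + 24·c₁ + 7·c₀ = -546.
Inverting the 3×3 Gram matrix, [c₂, c₁, c₀]ᵀ = [-552085/273643, 336819/273643, -415562/273643]ᵀ.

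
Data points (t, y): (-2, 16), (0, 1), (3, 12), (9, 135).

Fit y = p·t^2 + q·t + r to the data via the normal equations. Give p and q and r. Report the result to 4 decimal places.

The normal system MᵀM·[p, q, r]ᵀ = Mᵀy is [[6658, 748, 94]; [748, 94, 10]; [94, 10, 4]]·[p, q, r]ᵀ = [11107, 1219, 164]ᵀ.
Solving the 3×3 system (Gaussian elimination) gives p = 7120/3651, q = -10129/3651, r = 5129/2434.

p = 1.9502, q = -2.7743, r = 2.1072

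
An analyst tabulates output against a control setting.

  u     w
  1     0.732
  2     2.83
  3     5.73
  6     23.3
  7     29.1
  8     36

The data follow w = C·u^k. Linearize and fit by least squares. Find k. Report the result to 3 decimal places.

Let Y = ln w. Fitting Y = k·ln u + ln C by least squares:
Σln u = 7.6089, Σ(ln u)² = 13.0084, Σln w = 12.5767, Σln u·ln w = 22.2911.
Equations: 13.0084·k + 7.6089·ln C = 22.2911;  7.6089·k + 6·ln C = 12.5767.
Slope k = (n·Σln u·ln w − Σln u·Σln w)/(n·Σ(ln u)² − (Σln u)²) = (6·22.2911 − 7.6089·12.5767)/20.1558 = 1.88788; ln C = (Σln w − k·Σln u)/n = -0.29799.

k = 1.888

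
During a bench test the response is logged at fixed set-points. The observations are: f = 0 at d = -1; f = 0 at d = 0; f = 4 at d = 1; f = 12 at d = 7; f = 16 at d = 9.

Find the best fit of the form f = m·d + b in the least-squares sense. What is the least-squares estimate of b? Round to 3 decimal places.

From the data, Σd·d = 132, Σd = 16, Σ1 = 5.
Moment sums: Σd·f = 232, Σf = 32.
So XᵀX·[m, b]ᵀ = Xᵀf: [[132, 16]; [16, 5]]·[m, b]ᵀ = [232, 32]ᵀ.
det = 132·5 − 16² = 404.
m = (232·5 − 16·32)/404 = 162/101; b = (132·32 − 16·232)/404 = 128/101.

b = 1.267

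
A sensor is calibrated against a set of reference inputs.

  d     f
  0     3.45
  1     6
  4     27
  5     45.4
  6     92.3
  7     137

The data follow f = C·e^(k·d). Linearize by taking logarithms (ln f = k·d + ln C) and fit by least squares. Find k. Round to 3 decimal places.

With ln fᵢ as the transformed response and dᵢ as the regressor:
XᵀX = [[127.0000, 23.0000]; [23.0000, 6]], rhs = [95.6428, 19.5865]ᵀ  (here Σd = 23.0000, Σ(d)² = 127.0000, Σln f = 19.5865, Σd·ln f = 95.6428).
Δ = 127.0000·6 − (23.0000)² = 233.0000; k = (95.6428·6 − 23.0000·19.5865)/233.0000 = 0.52947, ln C = (127.0000·19.5865 − 23.0000·95.6428)/233.0000 = 1.23477.

k = 0.529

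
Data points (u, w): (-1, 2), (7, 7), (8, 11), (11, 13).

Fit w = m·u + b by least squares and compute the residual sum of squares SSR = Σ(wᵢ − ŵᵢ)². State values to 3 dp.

From the data, Σu·u = 235, Σu = 25, Σ1 = 4.
Right-hand side: Σu·w = 278, Σw = 33.
XᵀX·[m, b]ᵀ = Xᵀw becomes [[235, 25]; [25, 4]]·[m, b]ᵀ = [278, 33]ᵀ.
Determinant 235·4 − 25² = 315.
m = (278·4 − 25·33)/315 = 41/45; b = (235·33 − 25·278)/315 = 23/9.
Residuals: 16/45, -29/15, 52/45, 19/45; SSR = 242/45.

SSR = 5.378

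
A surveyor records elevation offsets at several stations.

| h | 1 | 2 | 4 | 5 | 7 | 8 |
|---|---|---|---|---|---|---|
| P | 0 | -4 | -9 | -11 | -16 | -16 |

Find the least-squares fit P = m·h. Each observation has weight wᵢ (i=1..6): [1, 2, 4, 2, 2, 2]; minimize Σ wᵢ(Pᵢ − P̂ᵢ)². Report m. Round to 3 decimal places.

From the data, Σwᵢ·h·h = 349.
And Σwᵢ·h·P = -750.
m = (-750)/349 = -2.149.

m = -2.149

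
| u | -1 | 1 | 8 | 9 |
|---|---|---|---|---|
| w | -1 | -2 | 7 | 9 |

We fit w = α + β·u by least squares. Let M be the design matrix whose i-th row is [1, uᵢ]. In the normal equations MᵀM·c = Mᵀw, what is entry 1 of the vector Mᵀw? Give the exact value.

13

Entry 1 ↔ basis 1, so (Mᵀw)_{1} = Σᵢ wᵢ = (1)·(-1) + (1)·(-2) + (1)·(7) + (1)·(9) = 13.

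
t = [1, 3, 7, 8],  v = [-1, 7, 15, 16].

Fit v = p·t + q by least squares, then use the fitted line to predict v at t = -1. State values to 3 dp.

v̂ = -4.313

Compute the Gram sums: Σt·t = 123, Σt = 19, Σ1 = 4.
Moment sums: Σt·v = 253, Σv = 37.
MᵀM·[p, q]ᵀ = Mᵀv becomes [[123, 19]; [19, 4]]·[p, q]ᵀ = [253, 37]ᵀ.
Determinant 123·4 − 19² = 131.
p = (253·4 − 19·37)/131 = 309/131; q = (123·37 − 19·253)/131 = -256/131.
At t = -1: v̂ = (309/131)·(-1) + (-256/131)·(1) = -565/131.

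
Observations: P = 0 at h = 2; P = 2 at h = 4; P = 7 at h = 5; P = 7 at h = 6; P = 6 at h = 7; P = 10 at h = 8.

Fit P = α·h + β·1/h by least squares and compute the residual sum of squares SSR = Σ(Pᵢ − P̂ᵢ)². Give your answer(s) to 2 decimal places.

From the data, Σh·h = 194, Σh·1/h = 6, Σ1/h·1/h = 293749/705600.
For MᵀP: Σh·P = 207, Σ1/h·P = 2173/420.
Eliminating β: (293749/705600)·(row 1) − 6·(row 2) gives (15792853/352800)·α = (293749/705600)·207 − 6·(2173/420) = 4322467/78400, so α = 38902203/31585706.
Then β = ((2173/420) − 6·(38902203/31585706))/(293749/705600) = -84065520/15792853.
Residuals: 3130557/15792853, -25202320/15792853, 60215135/31585706, 7854282/15792853, -58782465/31585706, 12827908/15792853; SSR = 334519983/31585706.

SSR = 10.59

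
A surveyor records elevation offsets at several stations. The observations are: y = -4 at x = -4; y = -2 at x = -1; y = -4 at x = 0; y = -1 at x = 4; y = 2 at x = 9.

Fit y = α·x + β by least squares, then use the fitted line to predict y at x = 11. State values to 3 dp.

Forming AᵀA = [[114, 8]; [8, 5]] and Aᵀy = [32, -9]ᵀ gives AᵀA·[α, β]ᵀ = Aᵀy.
Eliminating β: 5·(row 1) − 8·(row 2) gives 506·α = 5·32 − 8·(-9) = 232, so α = 116/253.
Then β = ((-9) − 8·(116/253))/5 = -641/253.
At x = 11: ŷ = (116/253)·(11) + (-641/253)·(1) = 635/253.

ŷ = 2.510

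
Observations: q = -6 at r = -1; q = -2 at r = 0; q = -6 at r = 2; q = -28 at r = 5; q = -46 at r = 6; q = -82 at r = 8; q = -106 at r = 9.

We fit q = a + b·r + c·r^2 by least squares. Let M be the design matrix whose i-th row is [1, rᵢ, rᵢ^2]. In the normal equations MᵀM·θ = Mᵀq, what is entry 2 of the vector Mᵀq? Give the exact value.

-2032

Entry 2 ↔ basis r, so (Mᵀq)_{2} = Σᵢ (r)·qᵢ = (-1)·(-6) + (0)·(-2) + (2)·(-6) + (5)·(-28) + (6)·(-46) + (8)·(-82) + (9)·(-106) = -2032.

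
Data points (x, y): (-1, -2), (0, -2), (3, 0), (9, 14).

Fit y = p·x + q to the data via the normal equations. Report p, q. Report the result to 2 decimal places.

p = 1.65, q = -2.05

From the data, Σx·x = 91, Σx = 11, Σ1 = 4.
For Mᵀy: Σx·y = 128, Σy = 10.
So MᵀM·[p, q]ᵀ = Mᵀy: [[91, 11]; [11, 4]]·[p, q]ᵀ = [128, 10]ᵀ.
Δ = 91·4 − 11² = 243.
p = (128·4 − 11·10)/243 = 134/81; q = (91·10 − 11·128)/243 = -166/81.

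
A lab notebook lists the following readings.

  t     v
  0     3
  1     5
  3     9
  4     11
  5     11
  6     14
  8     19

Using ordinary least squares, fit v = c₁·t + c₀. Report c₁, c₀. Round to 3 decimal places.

c₁ = 1.905, c₀ = 2.936

Entries of AᵀA: Σt·t = 151, Σt = 27, Σ1 = 7.
And Σt·v = 367, Σv = 72.
Normal equations: [[151, 27]; [27, 7]]·[c₁, c₀]ᵀ = [367, 72]ᵀ.
det = 151·7 − 27² = 328.
c₁ = (367·7 − 27·72)/328 = 625/328; c₀ = (151·72 − 27·367)/328 = 963/328.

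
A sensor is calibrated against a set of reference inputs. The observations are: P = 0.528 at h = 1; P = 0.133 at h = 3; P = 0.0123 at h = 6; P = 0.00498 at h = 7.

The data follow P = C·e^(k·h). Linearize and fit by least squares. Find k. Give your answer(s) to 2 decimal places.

Taking logs, ln P = k·h + ln C, so regress ln P on h.
AᵀA = [[95.0000, 17.0000]; [17.0000, 4]], rhs = [-70.1961, -12.3565]ᵀ  (here Σh = 17.0000, Σ(h)² = 95.0000, Σln P = -12.3565, Σh·ln P = -70.1961).
Δ = 95.0000·4 − (17.0000)² = 91.0000; k = (-70.1961·4 − 17.0000·-12.3565)/91.0000 = -0.77718, ln C = (95.0000·-12.3565 − 17.0000·-70.1961)/91.0000 = 0.21386.

k = -0.78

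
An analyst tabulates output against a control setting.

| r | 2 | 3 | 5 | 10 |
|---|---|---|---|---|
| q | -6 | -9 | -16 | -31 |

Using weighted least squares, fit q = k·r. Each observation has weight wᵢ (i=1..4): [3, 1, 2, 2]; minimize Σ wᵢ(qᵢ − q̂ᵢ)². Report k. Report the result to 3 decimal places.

With design matrix M, MᵀWM = [[271]] and MᵀWq = [-843]ᵀ.
Hence k = -843 / 271 ≈ -3.1107.

k = -3.111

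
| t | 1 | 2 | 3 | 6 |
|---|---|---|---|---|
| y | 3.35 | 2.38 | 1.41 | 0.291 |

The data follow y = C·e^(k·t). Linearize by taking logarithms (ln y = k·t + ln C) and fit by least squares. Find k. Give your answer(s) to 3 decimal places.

With ln yᵢ as the transformed response and tᵢ as the regressor:
Σt = 12.0000, Σ(t)² = 50.0000, Σln y = 1.1852, Σt·ln y = -3.4327.
Normal system: [[50.0000, 12.0000]; [12.0000, 4]]·[k, ln C]ᵀ = [-3.4327, 1.1852]ᵀ.
Solving (det = 56.0000): k = -0.49917, ln C = 1.79380.

k = -0.499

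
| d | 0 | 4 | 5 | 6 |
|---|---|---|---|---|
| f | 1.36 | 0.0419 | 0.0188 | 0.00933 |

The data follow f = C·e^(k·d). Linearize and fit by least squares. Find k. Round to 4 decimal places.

k = -0.8401

With ln fᵢ as the transformed response and dᵢ as the regressor:
Σd = 15.0000, Σ(d)² = 77.0000, Σln f = -11.5134, Σd·ln f = -60.6065.
Equations: 77.0000·k + 15.0000·ln C = -60.6065;  15.0000·k + 4·ln C = -11.5134.
Solving (det = 83.0000): k = -0.84006, ln C = 0.27187.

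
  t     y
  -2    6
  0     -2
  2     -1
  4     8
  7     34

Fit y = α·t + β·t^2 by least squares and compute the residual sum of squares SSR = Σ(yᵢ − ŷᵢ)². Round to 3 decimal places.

SSR = 7.044

Forming MᵀM = [[73, 407]; [407, 2689]] and Mᵀy = [256, 1814]ᵀ gives MᵀM·[α, β]ᵀ = Mᵀy.
Determinant 73·2689 − 407² = 30648.
α = (256·2689 − 407·1814)/30648 = -8319/5108; β = (73·1814 − 407·256)/30648 = 4705/5108.
Residuals: -2405/2554, -2, -3645/2554, -285/1277, 340/1277; SSR = 17991/2554.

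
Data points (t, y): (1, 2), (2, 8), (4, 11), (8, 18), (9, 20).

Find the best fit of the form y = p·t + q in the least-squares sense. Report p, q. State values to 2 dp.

p = 2.02, q = 2.09

Entries of AᵀA: Σt·t = 166, Σt = 24, Σ1 = 5.
Moment sums: Σt·y = 386, Σy = 59.
So AᵀA·[p, q]ᵀ = Aᵀy: [[166, 24]; [24, 5]]·[p, q]ᵀ = [386, 59]ᵀ.
Determinant 166·5 − 24² = 254.
p = (386·5 − 24·59)/254 = 257/127; q = (166·59 − 24·386)/254 = 265/127.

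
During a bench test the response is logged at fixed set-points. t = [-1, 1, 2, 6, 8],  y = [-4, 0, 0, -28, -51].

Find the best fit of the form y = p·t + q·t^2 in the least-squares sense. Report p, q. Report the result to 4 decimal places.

p = 1.6565, q = -1.0157

Sums needed: Σt·t = 106, Σt·t^2 = 736, Σt^2·t^2 = 5410.
Moment sums: Σt·y = -572, Σt^2·y = -4276.
Eliminating q: 5410·(row 1) − 736·(row 2) gives 31764·p = 5410·(-572) − 736·(-4276) = 52616, so p = 13154/7941.
Then q = ((-4276) − 736·(13154/7941))/5410 = -8066/7941.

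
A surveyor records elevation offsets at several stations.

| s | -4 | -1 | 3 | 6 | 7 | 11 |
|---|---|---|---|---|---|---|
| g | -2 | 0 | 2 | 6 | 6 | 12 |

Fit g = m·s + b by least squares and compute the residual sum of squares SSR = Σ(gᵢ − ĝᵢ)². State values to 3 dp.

The normal system AᵀA·[m, b]ᵀ = Aᵀg is [[232, 22]; [22, 6]]·[m, b]ᵀ = [224, 24]ᵀ.
Determinant 232·6 − 22² = 908.
m = (224·6 − 22·24)/908 = 204/227; b = (232·24 − 22·224)/908 = 160/227.
Residuals: 202/227, 44/227, -318/227, -22/227, -226/227, 320/227; SSR = 1312/227.

SSR = 5.780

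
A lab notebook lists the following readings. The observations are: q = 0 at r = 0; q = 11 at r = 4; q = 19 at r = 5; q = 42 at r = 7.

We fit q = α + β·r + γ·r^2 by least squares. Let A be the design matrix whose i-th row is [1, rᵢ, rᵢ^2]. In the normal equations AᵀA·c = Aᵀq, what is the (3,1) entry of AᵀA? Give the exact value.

90

Row 3 ↔ basis r^2, column 1 ↔ basis 1, so (AᵀA)_{3,1} = Σᵢ r^2 = (0)·(1) + (16)·(1) + (25)·(1) + (49)·(1) = 90.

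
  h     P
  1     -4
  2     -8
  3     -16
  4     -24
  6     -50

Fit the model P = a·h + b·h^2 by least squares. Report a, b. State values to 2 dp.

a = -2.05, b = -1.04

The normal system XᵀX·[a, b]ᵀ = XᵀP is [[66, 316]; [316, 1650]]·[a, b]ᵀ = [-464, -2364]ᵀ.
det = 66·1650 − 316² = 9044.
a = ((-464)·1650 − 316·(-2364))/9044 = -4644/2261; b = (66·(-2364) − 316·(-464))/9044 = -2350/2261.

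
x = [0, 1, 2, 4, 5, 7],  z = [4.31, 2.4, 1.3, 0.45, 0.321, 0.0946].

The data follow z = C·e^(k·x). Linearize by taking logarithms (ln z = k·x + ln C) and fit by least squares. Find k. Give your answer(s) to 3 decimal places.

Let Y = ln z. Fitting Y = k·x + ln C by least squares:
Sums: Σx = 19.0000, Σ(x)² = 95.0000, Σln z = -1.6941, Σx·ln z = -23.9821.
Normal system: [[95.0000, 19.0000]; [19.0000, 6]]·[k, ln C]ᵀ = [-23.9821, -1.6941]ᵀ.
Solving (det = 209.0000): k = -0.53447, ln C = 1.41012.

k = -0.534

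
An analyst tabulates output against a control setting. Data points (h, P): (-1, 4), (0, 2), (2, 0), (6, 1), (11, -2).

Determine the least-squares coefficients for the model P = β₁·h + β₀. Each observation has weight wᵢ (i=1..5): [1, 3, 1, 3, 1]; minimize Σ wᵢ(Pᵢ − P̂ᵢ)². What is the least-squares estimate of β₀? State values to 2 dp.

β₀ = 2.33

MᵀWM·[β₁, β₀]ᵀ = MᵀWP reads: 234·β₁ + 30·β₀ = -8;  30·β₁ + 9·β₀ = 11.
Eliminating β₀: 9·(row 1) − 30·(row 2) gives 1206·β₁ = 9·(-8) − 30·11 = -402, so β₁ = -1/3.
Then β₀ = (11 − 30·(-1/3))/9 = 7/3.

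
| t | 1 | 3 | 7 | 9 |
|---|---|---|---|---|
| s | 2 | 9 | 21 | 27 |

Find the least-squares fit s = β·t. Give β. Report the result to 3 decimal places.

Sums needed: Σt·t = 140.
For Mᵀs: Σt·s = 419.
Normal equations: [[140]]·[β]ᵀ = [419]ᵀ.
Hence β = 419 / 140 ≈ 2.99286.

β = 2.993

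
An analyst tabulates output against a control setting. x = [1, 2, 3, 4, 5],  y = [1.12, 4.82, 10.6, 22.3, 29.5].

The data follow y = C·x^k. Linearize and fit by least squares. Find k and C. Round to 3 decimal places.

k = 2.072, C = 1.132

Let Y = ln y. Fitting Y = k·ln x + ln C by least squares:
Σln x = 4.7875, Σ(ln x)² = 6.1995, Σln y = 10.5359, Σln x·ln y = 13.4347.
Equations: 6.1995·k + 4.7875·ln C = 13.4347;  4.7875·k + 5·ln C = 10.5359.
Δ = 6.1995·5 − (4.7875)² = 8.0774; k = (13.4347·5 − 4.7875·10.5359)/8.0774 = 2.07152, ln C = (6.1995·10.5359 − 4.7875·13.4347)/8.0774 = 0.12371, so C = exp(0.12371) = 1.13168.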